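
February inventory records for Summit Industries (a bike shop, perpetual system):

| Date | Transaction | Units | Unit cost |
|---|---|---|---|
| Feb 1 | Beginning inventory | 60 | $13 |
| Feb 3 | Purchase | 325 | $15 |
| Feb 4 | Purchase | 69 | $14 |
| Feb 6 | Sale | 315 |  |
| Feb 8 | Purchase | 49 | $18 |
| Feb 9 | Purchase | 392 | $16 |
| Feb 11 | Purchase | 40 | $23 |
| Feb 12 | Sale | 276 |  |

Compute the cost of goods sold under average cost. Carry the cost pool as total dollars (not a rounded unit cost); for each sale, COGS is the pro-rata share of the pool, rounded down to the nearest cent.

COGS = $9,090.49

After Feb 1: 60 on hand, pool $780.00 (≈ $13.0000 each)
After Feb 3: 385 on hand, pool $5,655.00 (≈ $14.6883 each)
After Feb 4: 454 on hand, pool $6,621.00 (≈ $14.5837 each)
Feb 6, sell 315: 315/454 × $6,621.00 → $4,593.86
After Feb 8: 188 on hand, pool $2,909.14 (≈ $15.4741 each)
After Feb 9: 580 on hand, pool $9,181.14 (≈ $15.8296 each)
After Feb 11: 620 on hand, pool $10,101.14 (≈ $16.2922 each)
Feb 12, sell 276: 276/620 × $10,101.14 → $4,496.63
Total COGS = $4,593.86 + $4,496.63 = $9,090.49
Ending inventory (cost pool remaining) = $5,604.51
Check: goods available $14,695.00 = COGS $9,090.49 + ending $5,604.51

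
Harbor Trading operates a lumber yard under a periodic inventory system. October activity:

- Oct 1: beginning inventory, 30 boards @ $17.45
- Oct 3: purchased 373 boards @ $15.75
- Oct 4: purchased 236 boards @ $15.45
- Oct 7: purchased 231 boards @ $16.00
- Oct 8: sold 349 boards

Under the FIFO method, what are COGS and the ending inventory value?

COGS = $5,547.75; ending inventory = $8,192.70

Oct 8, 349 sold [FIFO — oldest first]: 30 @ $17.45 + 319 @ $15.75 = $5,547.75
Ending inventory: 54 @ $15.75 + 236 @ $15.45 + 231 @ $16.00 = $8,192.70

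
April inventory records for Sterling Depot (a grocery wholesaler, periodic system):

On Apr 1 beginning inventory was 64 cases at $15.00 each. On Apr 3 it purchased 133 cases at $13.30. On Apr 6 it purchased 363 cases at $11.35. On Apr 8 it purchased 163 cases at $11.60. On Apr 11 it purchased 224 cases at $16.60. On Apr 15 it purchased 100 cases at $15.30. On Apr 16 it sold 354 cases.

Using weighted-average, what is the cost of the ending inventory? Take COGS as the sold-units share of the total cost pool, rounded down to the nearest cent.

Ending inventory = $9,258.64

Apr 16, sell 354: 354/1047 × $13,988.15 → $4,729.51
Ending inventory (cost pool remaining) = $9,258.64
Check: goods available $13,988.15 = COGS $4,729.51 + ending $9,258.64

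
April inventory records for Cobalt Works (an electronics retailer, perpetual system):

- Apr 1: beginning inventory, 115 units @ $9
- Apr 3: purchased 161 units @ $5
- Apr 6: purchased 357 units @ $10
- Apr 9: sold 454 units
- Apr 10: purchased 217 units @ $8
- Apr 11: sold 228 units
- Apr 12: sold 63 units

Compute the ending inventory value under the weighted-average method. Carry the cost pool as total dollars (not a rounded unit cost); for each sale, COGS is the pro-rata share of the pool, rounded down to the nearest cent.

Ending inventory = $865.95

After Apr 1: 115 on hand, pool $1,035.00 (≈ $9.0000 each)
After Apr 3: 276 on hand, pool $1,840.00 (≈ $6.6667 each)
After Apr 6: 633 on hand, pool $5,410.00 (≈ $8.5466 each)
Apr 9, sell 454: 454/633 × $5,410.00 → $3,880.15
After Apr 10: 396 on hand, pool $3,265.85 (≈ $8.2471 each)
Apr 11, sell 228: 228/396 × $3,265.85 → $1,880.33
Apr 12, sell 63: 63/168 × $1,385.52 → $519.57
Total COGS = $3,880.15 + $1,880.33 + $519.57 = $6,280.05
Ending inventory (cost pool remaining) = $865.95
Check: goods available $7,146.00 = COGS $6,280.05 + ending $865.95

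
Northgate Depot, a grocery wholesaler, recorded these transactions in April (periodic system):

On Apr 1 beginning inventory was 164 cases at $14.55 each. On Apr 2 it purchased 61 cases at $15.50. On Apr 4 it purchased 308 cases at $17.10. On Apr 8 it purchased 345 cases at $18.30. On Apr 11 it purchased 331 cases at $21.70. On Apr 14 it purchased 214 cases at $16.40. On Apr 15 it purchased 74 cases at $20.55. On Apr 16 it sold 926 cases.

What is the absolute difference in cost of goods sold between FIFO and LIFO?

FIFO COGS: 164 @ $14.55 + 61 @ $15.50 + 308 @ $17.10 + 345 @ $18.30 + 48 @ $21.70 = $15,953.60
LIFO COGS: 74 @ $20.55 + 214 @ $16.40 + 331 @ $21.70 + 307 @ $18.30 = $17,831.10
Difference = |$15,953.60 − $17,831.10| = $1,877.50

$1,877.50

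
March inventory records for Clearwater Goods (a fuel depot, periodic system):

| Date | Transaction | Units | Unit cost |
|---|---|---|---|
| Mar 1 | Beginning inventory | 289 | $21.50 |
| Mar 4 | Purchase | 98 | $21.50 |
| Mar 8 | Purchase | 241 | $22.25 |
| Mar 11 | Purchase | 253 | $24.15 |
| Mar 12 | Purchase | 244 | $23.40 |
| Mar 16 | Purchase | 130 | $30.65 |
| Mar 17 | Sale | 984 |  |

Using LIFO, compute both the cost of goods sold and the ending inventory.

Mar 17, 984 sold [LIFO — newest first]: 130 @ $30.65 + 244 @ $23.40 + 253 @ $24.15 + 241 @ $22.25 + 98 @ $21.50 + 18 @ $21.50 = $23,660.30
Ending inventory: 271 @ $21.50 = $5,826.50
Check: goods available $29,486.80 = COGS $23,660.30 + ending $5,826.50

COGS = $23,660.30; ending inventory = $5,826.50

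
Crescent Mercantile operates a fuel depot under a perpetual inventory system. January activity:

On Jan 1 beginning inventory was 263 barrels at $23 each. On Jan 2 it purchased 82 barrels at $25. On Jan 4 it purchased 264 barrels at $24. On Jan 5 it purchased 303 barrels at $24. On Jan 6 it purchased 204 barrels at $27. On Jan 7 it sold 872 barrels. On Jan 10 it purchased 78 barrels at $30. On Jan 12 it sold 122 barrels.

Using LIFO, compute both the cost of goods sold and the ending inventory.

Jan 7, 872 sold [LIFO — newest first]: 204 @ $27 + 303 @ $24 + 264 @ $24 + 82 @ $25 + 19 @ $23 = $21,603
Jan 12, 122 sold [LIFO — newest first]: 78 @ $30 + 44 @ $23 = $3,352
Total COGS = $21,603 + $3,352 = $24,955
Ending inventory: 200 @ $23 = $4,600

COGS = $24,955; ending inventory = $4,600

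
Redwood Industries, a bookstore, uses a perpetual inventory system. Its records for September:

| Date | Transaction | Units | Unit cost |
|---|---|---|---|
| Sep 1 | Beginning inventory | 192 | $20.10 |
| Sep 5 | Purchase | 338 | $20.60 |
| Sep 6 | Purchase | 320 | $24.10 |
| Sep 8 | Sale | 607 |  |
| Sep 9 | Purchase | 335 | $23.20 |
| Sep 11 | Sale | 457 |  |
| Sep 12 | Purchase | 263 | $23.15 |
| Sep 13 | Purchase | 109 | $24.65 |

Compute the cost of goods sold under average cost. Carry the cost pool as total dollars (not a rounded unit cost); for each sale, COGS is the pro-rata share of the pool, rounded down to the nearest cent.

After Sep 1: 192 on hand, pool $3,859.20 (≈ $20.1000 each)
After Sep 5: 530 on hand, pool $10,822.00 (≈ $20.4189 each)
After Sep 6: 850 on hand, pool $18,534.00 (≈ $21.8047 each)
Sep 8, sell 607: 607/850 × $18,534.00 → $13,235.45
After Sep 9: 578 on hand, pool $13,070.55 (≈ $22.6134 each)
Sep 11, sell 457: 457/578 × $13,070.55 → $10,334.32
After Sep 12: 384 on hand, pool $8,824.68 (≈ $22.9809 each)
After Sep 13: 493 on hand, pool $11,511.53 (≈ $23.3500 each)
Total COGS = $13,235.45 + $10,334.32 = $23,569.77
Ending inventory (cost pool remaining) = $11,511.53

COGS = $23,569.77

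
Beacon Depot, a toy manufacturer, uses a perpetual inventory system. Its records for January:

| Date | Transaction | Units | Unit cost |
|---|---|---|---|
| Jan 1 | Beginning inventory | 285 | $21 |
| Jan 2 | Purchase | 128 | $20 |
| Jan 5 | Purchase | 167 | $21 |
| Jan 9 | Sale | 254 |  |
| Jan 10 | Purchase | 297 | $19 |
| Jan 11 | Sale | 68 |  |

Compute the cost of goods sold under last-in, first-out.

COGS = $6,539

Jan 9, 254 sold [LIFO — newest first]: 167 @ $21 + 87 @ $20 = $5,247
Jan 11, 68 sold [LIFO — newest first]: 68 @ $19 = $1,292
Total COGS = $5,247 + $1,292 = $6,539
Ending inventory: 285 @ $21 + 41 @ $20 + 229 @ $19 = $11,156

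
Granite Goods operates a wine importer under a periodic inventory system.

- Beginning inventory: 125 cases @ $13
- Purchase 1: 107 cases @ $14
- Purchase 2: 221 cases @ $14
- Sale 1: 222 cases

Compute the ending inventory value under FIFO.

Ending inventory = $3,234

Sale 1 (222) [FIFO — oldest first]: 125 @ $13 + 97 @ $14 = $2,983
Ending inventory: 10 @ $14 + 221 @ $14 = $3,234
Check: goods available $6,217 = COGS $2,983 + ending $3,234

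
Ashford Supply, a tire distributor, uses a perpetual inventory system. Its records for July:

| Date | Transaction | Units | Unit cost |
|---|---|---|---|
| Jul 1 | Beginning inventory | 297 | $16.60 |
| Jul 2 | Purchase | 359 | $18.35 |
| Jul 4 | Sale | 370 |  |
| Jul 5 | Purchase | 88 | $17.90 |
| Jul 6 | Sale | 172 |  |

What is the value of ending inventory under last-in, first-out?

Ending inventory = $3,353.20

Jul 4, 370 sold [LIFO — newest first]: 359 @ $18.35 + 11 @ $16.60 = $6,770.25
Jul 6, 172 sold [LIFO — newest first]: 88 @ $17.90 + 84 @ $16.60 = $2,969.60
Total COGS = $6,770.25 + $2,969.60 = $9,739.85
Ending inventory: 202 @ $16.60 = $3,353.20
Check: goods available $13,093.05 = COGS $9,739.85 + ending $3,353.20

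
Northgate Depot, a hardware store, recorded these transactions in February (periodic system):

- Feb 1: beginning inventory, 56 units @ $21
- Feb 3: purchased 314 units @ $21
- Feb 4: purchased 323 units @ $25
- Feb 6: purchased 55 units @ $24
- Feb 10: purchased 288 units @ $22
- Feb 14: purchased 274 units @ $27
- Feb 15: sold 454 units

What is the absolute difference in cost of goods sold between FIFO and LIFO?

FIFO COGS: 56 @ $21 + 314 @ $21 + 84 @ $25 = $9,870
LIFO COGS: 274 @ $27 + 180 @ $22 = $11,358
Difference = |$9,870 − $11,358| = $1,488

$1,488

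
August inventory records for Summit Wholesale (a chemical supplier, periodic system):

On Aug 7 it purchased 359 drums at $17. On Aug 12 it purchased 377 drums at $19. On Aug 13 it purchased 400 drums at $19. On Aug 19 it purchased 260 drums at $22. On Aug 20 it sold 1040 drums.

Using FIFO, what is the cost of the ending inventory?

Aug 20, 1040 sold [FIFO — oldest first]: 359 @ $17 + 377 @ $19 + 304 @ $19 = $19,042
Ending inventory: 96 @ $19 + 260 @ $22 = $7,544

Ending inventory = $7,544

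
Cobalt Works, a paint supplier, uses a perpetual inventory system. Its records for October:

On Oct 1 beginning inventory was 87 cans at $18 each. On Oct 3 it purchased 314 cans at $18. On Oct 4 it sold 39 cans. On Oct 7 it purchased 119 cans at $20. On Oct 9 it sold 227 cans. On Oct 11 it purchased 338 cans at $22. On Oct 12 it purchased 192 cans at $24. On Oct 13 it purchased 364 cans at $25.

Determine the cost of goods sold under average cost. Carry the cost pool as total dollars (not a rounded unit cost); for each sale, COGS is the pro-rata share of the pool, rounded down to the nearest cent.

After Oct 1: 87 on hand, pool $1,566.00 (≈ $18.0000 each)
After Oct 3: 401 on hand, pool $7,218.00 (≈ $18.0000 each)
Oct 4, sell 39: 39/401 × $7,218.00 → $702.00
After Oct 7: 481 on hand, pool $8,896.00 (≈ $18.4948 each)
Oct 9, sell 227: 227/481 × $8,896.00 → $4,198.32
After Oct 11: 592 on hand, pool $12,133.68 (≈ $20.4961 each)
After Oct 12: 784 on hand, pool $16,741.68 (≈ $21.3542 each)
After Oct 13: 1148 on hand, pool $25,841.68 (≈ $22.5102 each)
Total COGS = $702.00 + $4,198.32 = $4,900.32
Ending inventory (cost pool remaining) = $25,841.68
Check: goods available $30,742.00 = COGS $4,900.32 + ending $25,841.68

COGS = $4,900.32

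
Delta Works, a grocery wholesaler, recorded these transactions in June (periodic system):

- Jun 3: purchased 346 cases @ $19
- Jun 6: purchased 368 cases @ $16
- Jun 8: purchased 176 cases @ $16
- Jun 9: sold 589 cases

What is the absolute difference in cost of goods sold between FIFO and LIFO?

$903

FIFO COGS: 346 @ $19 + 243 @ $16 = $10,462
LIFO COGS: 176 @ $16 + 368 @ $16 + 45 @ $19 = $9,559
Difference = |$10,462 − $9,559| = $903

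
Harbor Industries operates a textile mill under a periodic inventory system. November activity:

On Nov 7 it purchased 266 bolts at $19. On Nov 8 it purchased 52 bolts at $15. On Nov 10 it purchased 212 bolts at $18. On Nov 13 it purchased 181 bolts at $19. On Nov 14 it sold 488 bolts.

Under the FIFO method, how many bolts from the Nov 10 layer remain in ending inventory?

42

Nov 14, 488 sold [FIFO — oldest first]: 266 @ $19 + 52 @ $15 + 170 @ $18 = $8,894
Ending inventory: 42 @ $18 + 181 @ $19 = $4,195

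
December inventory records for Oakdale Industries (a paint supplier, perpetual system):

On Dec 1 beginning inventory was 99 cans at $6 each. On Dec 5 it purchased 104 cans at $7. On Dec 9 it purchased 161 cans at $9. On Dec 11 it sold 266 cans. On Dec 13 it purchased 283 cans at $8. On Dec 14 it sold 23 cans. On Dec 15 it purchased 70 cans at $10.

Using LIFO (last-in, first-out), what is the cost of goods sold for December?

Dec 11, 266 sold [LIFO — newest first]: 161 @ $9 + 104 @ $7 + 1 @ $6 = $2,183
Dec 14, 23 sold [LIFO — newest first]: 23 @ $8 = $184
Total COGS = $2,183 + $184 = $2,367
Ending inventory: 98 @ $6 + 260 @ $8 + 70 @ $10 = $3,368

COGS = $2,367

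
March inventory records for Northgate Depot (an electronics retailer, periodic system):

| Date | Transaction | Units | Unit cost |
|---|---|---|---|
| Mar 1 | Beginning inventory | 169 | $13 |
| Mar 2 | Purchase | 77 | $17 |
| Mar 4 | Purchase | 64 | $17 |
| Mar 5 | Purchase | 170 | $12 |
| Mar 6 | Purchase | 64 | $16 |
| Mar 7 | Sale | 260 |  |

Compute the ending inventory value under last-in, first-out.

Mar 7, 260 sold [LIFO — newest first]: 64 @ $16 + 170 @ $12 + 26 @ $17 = $3,506
Ending inventory: 169 @ $13 + 77 @ $17 + 38 @ $17 = $4,152

Ending inventory = $4,152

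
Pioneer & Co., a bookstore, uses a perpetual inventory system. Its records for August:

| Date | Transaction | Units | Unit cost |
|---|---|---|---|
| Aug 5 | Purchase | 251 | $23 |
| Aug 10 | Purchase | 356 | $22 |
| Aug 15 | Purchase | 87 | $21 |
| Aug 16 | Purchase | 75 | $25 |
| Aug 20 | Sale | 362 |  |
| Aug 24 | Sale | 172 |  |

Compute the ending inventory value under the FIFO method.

Ending inventory = $5,308

Aug 20, 362 sold [FIFO — oldest first]: 251 @ $23 + 111 @ $22 = $8,215
Aug 24, 172 sold [FIFO — oldest first]: 172 @ $22 = $3,784
Total COGS = $8,215 + $3,784 = $11,999
Ending inventory: 73 @ $22 + 87 @ $21 + 75 @ $25 = $5,308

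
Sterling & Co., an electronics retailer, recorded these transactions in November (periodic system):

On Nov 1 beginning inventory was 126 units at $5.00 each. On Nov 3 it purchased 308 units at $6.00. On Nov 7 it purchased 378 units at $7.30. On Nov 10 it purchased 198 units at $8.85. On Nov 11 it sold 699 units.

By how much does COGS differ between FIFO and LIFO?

FIFO COGS: 126 @ $5.00 + 308 @ $6.00 + 265 @ $7.30 = $4,412.50
LIFO COGS: 198 @ $8.85 + 378 @ $7.30 + 123 @ $6.00 = $5,249.70
Difference = |$4,412.50 − $5,249.70| = $837.20

$837.20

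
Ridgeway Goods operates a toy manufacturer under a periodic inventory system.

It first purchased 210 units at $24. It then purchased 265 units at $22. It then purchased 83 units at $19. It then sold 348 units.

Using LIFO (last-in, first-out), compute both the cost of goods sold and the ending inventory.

Sale 1 (348) [LIFO — newest first]: 83 @ $19 + 265 @ $22 = $7,407
Ending inventory: 210 @ $24 = $5,040

COGS = $7,407; ending inventory = $5,040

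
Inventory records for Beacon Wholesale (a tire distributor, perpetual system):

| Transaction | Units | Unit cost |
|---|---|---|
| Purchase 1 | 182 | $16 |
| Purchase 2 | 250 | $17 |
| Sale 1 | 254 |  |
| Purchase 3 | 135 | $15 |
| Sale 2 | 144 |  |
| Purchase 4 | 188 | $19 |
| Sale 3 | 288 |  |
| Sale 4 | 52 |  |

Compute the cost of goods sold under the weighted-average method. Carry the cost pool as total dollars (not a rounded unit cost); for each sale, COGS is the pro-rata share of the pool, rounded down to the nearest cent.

After Purchase 1: 182 on hand, pool $2,912.00 (≈ $16.0000 each)
After Purchase 2: 432 on hand, pool $7,162.00 (≈ $16.5787 each)
Sale 1, sell 254: 254/432 × $7,162.00 → $4,210.99
After Purchase 3: 313 on hand, pool $4,976.01 (≈ $15.8978 each)
Sale 2, sell 144: 144/313 × $4,976.01 → $2,289.28
After Purchase 4: 357 on hand, pool $6,258.73 (≈ $17.5315 each)
Sale 3, sell 288: 288/357 × $6,258.73 → $5,049.05
Sale 4, sell 52: 52/69 × $1,209.68 → $911.64
Total COGS = $4,210.99 + $2,289.28 + $5,049.05 + $911.64 = $12,460.96
Ending inventory (cost pool remaining) = $298.04
Check: goods available $12,759.00 = COGS $12,460.96 + ending $298.04

COGS = $12,460.96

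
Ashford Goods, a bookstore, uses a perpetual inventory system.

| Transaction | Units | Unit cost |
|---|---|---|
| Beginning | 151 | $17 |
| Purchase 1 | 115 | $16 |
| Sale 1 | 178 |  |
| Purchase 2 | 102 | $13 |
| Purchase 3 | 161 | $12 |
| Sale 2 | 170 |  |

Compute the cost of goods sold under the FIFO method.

COGS = $5,473

Sale 1 (178) [FIFO — oldest first]: 151 @ $17 + 27 @ $16 = $2,999
Sale 2 (170) [FIFO — oldest first]: 88 @ $16 + 82 @ $13 = $2,474
Total COGS = $2,999 + $2,474 = $5,473
Ending inventory: 20 @ $13 + 161 @ $12 = $2,192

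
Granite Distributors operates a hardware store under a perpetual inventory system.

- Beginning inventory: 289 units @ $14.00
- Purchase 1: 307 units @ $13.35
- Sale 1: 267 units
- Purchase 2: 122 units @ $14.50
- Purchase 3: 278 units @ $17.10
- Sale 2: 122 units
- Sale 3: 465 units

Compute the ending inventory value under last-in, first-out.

Sale 1 (267) [LIFO — newest first]: 267 @ $13.35 = $3,564.45
Sale 2 (122) [LIFO — newest first]: 122 @ $17.10 = $2,086.20
Sale 3 (465) [LIFO — newest first]: 156 @ $17.10 + 122 @ $14.50 + 40 @ $13.35 + 147 @ $14.00 = $7,028.60
Total COGS = $3,564.45 + $2,086.20 + $7,028.60 = $12,679.25
Ending inventory: 142 @ $14.00 = $1,988.00

Ending inventory = $1,988.00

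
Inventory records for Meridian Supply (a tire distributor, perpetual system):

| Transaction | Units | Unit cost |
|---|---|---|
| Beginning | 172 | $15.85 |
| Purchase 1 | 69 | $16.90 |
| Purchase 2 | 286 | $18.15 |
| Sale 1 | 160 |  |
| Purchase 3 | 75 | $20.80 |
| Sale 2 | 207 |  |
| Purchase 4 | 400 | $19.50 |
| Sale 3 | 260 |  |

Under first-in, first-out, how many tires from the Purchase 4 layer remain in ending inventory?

Sale 1 (160) [FIFO — oldest first]: 160 @ $15.85 = $2,536.00
Sale 2 (207) [FIFO — oldest first]: 12 @ $15.85 + 69 @ $16.90 + 126 @ $18.15 = $3,643.20
Sale 3 (260) [FIFO — oldest first]: 160 @ $18.15 + 75 @ $20.80 + 25 @ $19.50 = $4,951.50
Total COGS = $2,536.00 + $3,643.20 + $4,951.50 = $11,130.70
Ending inventory: 375 @ $19.50 = $7,312.50
Check: goods available $18,443.20 = COGS $11,130.70 + ending $7,312.50

375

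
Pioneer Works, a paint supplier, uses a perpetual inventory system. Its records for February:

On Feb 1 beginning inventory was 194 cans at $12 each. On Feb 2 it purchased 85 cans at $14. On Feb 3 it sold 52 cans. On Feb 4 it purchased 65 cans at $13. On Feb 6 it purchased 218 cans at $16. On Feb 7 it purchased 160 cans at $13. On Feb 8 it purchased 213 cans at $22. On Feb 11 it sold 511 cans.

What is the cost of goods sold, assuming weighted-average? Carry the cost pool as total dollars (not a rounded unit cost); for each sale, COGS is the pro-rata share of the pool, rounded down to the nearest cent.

After Feb 1: 194 on hand, pool $2,328.00 (≈ $12.0000 each)
After Feb 2: 279 on hand, pool $3,518.00 (≈ $12.6093 each)
Feb 3, sell 52: 52/279 × $3,518.00 → $655.68
After Feb 4: 292 on hand, pool $3,707.32 (≈ $12.6963 each)
After Feb 6: 510 on hand, pool $7,195.32 (≈ $14.1085 each)
After Feb 7: 670 on hand, pool $9,275.32 (≈ $13.8438 each)
After Feb 8: 883 on hand, pool $13,961.32 (≈ $15.8112 each)
Feb 11, sell 511: 511/883 × $13,961.32 → $8,079.54
Total COGS = $655.68 + $8,079.54 = $8,735.22
Ending inventory (cost pool remaining) = $5,881.78

COGS = $8,735.22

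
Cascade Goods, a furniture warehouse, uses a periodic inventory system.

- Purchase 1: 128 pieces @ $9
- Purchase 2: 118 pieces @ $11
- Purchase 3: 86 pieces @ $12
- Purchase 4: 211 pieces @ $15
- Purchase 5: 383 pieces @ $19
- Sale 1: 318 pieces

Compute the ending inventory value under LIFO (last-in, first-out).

Ending inventory = $7,882

Sale 1 (318) [LIFO — newest first]: 318 @ $19 = $6,042
Ending inventory: 128 @ $9 + 118 @ $11 + 86 @ $12 + 211 @ $15 + 65 @ $19 = $7,882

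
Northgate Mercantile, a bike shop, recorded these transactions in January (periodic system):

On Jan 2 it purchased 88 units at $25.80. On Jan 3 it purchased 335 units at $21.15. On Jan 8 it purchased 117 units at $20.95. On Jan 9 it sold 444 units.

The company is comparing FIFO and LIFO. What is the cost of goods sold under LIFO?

FIFO COGS: 88 @ $25.80 + 335 @ $21.15 + 21 @ $20.95 = $9,795.60
LIFO COGS: 117 @ $20.95 + 327 @ $21.15 = $9,367.20

COGS = $9,367.20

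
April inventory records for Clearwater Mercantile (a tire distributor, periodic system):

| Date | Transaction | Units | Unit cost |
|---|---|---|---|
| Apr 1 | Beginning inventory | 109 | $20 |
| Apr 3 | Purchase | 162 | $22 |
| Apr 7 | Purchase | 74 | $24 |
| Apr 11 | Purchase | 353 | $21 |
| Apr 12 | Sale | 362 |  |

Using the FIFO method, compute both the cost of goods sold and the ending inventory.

COGS = $7,877; ending inventory = $7,056

Apr 12, 362 sold [FIFO — oldest first]: 109 @ $20 + 162 @ $22 + 74 @ $24 + 17 @ $21 = $7,877
Ending inventory: 336 @ $21 = $7,056
Check: goods available $14,933 = COGS $7,877 + ending $7,056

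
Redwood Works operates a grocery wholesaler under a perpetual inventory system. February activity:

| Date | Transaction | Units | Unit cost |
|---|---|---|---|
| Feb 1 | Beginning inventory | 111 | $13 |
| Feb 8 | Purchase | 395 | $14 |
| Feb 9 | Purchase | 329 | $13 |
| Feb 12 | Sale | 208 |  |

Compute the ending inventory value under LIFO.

Ending inventory = $8,546

Feb 12, 208 sold [LIFO — newest first]: 208 @ $13 = $2,704
Ending inventory: 111 @ $13 + 395 @ $14 + 121 @ $13 = $8,546
Check: goods available $11,250 = COGS $2,704 + ending $8,546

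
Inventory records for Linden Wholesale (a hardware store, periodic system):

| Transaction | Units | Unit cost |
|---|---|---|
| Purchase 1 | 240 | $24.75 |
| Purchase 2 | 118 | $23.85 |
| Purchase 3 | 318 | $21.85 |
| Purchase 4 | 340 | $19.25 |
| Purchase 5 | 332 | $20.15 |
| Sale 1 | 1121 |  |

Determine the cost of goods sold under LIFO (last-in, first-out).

COGS = $23,319.15

Sale 1 (1121) [LIFO — newest first]: 332 @ $20.15 + 340 @ $19.25 + 318 @ $21.85 + 118 @ $23.85 + 13 @ $24.75 = $23,319.15
Ending inventory: 227 @ $24.75 = $5,618.25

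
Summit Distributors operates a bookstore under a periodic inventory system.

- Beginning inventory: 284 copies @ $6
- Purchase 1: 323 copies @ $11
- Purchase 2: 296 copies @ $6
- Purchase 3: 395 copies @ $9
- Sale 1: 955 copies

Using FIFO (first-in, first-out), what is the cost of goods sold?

Sale 1 (955) [FIFO — oldest first]: 284 @ $6 + 323 @ $11 + 296 @ $6 + 52 @ $9 = $7,501
Ending inventory: 343 @ $9 = $3,087

COGS = $7,501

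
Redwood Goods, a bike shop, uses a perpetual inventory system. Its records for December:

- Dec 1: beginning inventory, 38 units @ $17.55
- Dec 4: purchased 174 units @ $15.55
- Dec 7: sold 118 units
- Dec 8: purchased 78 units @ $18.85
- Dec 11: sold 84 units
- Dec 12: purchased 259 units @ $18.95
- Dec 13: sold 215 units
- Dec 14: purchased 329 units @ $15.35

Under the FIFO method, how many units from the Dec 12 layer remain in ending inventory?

Dec 7, 118 sold [FIFO — oldest first]: 38 @ $17.55 + 80 @ $15.55 = $1,910.90
Dec 11, 84 sold [FIFO — oldest first]: 84 @ $15.55 = $1,306.20
Dec 13, 215 sold [FIFO — oldest first]: 10 @ $15.55 + 78 @ $18.85 + 127 @ $18.95 = $4,032.45
Total COGS = $1,910.90 + $1,306.20 + $4,032.45 = $7,249.55
Ending inventory: 132 @ $18.95 + 329 @ $15.35 = $7,551.55
Check: goods available $14,801.10 = COGS $7,249.55 + ending $7,551.55

132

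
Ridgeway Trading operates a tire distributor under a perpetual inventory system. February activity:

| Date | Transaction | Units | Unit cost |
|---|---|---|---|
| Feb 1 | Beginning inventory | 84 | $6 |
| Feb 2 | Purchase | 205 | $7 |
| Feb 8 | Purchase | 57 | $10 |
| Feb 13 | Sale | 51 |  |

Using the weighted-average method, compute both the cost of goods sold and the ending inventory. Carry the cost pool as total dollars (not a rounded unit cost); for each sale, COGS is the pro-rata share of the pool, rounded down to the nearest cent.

After Feb 1: 84 on hand, pool $504.00 (≈ $6.0000 each)
After Feb 2: 289 on hand, pool $1,939.00 (≈ $6.7093 each)
After Feb 8: 346 on hand, pool $2,509.00 (≈ $7.2514 each)
Feb 13, sell 51: 51/346 × $2,509.00 → $369.82
Ending inventory (cost pool remaining) = $2,139.18
Check: goods available $2,509.00 = COGS $369.82 + ending $2,139.18

COGS = $369.82; ending inventory = $2,139.18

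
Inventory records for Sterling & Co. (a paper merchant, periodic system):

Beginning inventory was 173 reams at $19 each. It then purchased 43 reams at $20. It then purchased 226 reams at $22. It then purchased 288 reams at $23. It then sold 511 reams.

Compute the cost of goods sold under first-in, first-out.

Sale 1 (511) [FIFO — oldest first]: 173 @ $19 + 43 @ $20 + 226 @ $22 + 69 @ $23 = $10,706
Ending inventory: 219 @ $23 = $5,037

COGS = $10,706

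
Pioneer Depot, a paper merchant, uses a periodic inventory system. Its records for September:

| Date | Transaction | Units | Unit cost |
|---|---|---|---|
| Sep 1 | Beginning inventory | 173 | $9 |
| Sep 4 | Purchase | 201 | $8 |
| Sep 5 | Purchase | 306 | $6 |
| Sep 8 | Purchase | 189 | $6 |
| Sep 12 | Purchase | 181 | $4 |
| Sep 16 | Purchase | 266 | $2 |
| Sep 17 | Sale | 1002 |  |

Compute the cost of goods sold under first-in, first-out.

COGS = $6,667

Sep 17, 1002 sold [FIFO — oldest first]: 173 @ $9 + 201 @ $8 + 306 @ $6 + 189 @ $6 + 133 @ $4 = $6,667
Ending inventory: 48 @ $4 + 266 @ $2 = $724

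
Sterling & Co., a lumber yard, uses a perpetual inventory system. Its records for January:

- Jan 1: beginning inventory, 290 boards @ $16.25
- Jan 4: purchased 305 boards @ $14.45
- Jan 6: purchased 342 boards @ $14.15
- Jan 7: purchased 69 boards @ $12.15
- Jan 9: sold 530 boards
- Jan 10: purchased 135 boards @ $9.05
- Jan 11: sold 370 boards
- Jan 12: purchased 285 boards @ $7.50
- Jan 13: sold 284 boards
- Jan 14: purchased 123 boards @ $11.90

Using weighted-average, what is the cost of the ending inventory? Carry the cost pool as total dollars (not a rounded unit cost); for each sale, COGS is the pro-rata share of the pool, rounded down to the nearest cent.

Ending inventory = $3,939.41

After Jan 1: 290 on hand, pool $4,712.50 (≈ $16.2500 each)
After Jan 4: 595 on hand, pool $9,119.75 (≈ $15.3273 each)
After Jan 6: 937 on hand, pool $13,959.05 (≈ $14.8976 each)
After Jan 7: 1006 on hand, pool $14,797.40 (≈ $14.7091 each)
Jan 9, sell 530: 530/1006 × $14,797.40 → $7,795.84
After Jan 10: 611 on hand, pool $8,223.31 (≈ $13.4588 each)
Jan 11, sell 370: 370/611 × $8,223.31 → $4,979.74
After Jan 12: 526 on hand, pool $5,381.07 (≈ $10.2302 each)
Jan 13, sell 284: 284/526 × $5,381.07 → $2,905.36
After Jan 14: 365 on hand, pool $3,939.41 (≈ $10.7929 each)
Total COGS = $7,795.84 + $4,979.74 + $2,905.36 = $15,680.94
Ending inventory (cost pool remaining) = $3,939.41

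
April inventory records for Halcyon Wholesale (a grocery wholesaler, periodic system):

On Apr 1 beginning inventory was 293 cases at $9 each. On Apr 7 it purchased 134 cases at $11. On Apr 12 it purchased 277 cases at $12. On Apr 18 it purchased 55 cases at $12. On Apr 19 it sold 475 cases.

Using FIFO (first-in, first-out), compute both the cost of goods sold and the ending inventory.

COGS = $4,687; ending inventory = $3,408

Apr 19, 475 sold [FIFO — oldest first]: 293 @ $9 + 134 @ $11 + 48 @ $12 = $4,687
Ending inventory: 229 @ $12 + 55 @ $12 = $3,408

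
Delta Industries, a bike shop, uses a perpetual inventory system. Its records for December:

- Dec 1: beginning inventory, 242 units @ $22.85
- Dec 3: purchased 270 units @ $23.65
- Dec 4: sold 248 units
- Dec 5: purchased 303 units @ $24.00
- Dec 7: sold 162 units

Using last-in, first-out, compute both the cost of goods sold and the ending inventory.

Dec 4, 248 sold [LIFO — newest first]: 248 @ $23.65 = $5,865.20
Dec 7, 162 sold [LIFO — newest first]: 162 @ $24.00 = $3,888.00
Total COGS = $5,865.20 + $3,888.00 = $9,753.20
Ending inventory: 242 @ $22.85 + 22 @ $23.65 + 141 @ $24.00 = $9,434.00

COGS = $9,753.20; ending inventory = $9,434.00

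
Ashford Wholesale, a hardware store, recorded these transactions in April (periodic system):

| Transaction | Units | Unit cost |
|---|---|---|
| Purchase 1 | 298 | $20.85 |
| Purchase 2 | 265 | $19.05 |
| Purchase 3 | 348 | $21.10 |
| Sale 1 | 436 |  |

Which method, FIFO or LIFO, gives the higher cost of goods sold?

FIFO COGS: 298 @ $20.85 + 138 @ $19.05 = $8,842.20
LIFO COGS: 348 @ $21.10 + 88 @ $19.05 = $9,019.20

LIFO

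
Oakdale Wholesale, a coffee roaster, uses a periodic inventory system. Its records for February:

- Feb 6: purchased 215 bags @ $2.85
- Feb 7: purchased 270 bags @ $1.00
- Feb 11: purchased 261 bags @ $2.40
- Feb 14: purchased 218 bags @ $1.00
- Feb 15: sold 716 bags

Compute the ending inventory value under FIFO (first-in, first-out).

Feb 15, 716 sold [FIFO — oldest first]: 215 @ $2.85 + 270 @ $1.00 + 231 @ $2.40 = $1,437.15
Ending inventory: 30 @ $2.40 + 218 @ $1.00 = $290.00
Check: goods available $1,727.15 = COGS $1,437.15 + ending $290.00

Ending inventory = $290.00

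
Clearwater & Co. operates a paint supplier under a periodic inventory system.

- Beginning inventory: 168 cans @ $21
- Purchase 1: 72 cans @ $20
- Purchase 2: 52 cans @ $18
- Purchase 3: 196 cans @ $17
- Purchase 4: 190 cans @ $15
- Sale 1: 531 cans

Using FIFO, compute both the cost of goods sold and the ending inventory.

Sale 1 (531) [FIFO — oldest first]: 168 @ $21 + 72 @ $20 + 52 @ $18 + 196 @ $17 + 43 @ $15 = $9,881
Ending inventory: 147 @ $15 = $2,205
Check: goods available $12,086 = COGS $9,881 + ending $2,205

COGS = $9,881; ending inventory = $2,205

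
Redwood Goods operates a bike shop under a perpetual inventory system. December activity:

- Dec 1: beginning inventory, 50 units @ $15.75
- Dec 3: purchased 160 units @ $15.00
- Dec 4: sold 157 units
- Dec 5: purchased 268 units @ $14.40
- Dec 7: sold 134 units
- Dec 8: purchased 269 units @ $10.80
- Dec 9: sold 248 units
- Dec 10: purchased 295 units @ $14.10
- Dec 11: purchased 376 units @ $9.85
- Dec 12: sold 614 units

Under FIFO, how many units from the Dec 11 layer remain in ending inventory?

Dec 4, 157 sold [FIFO — oldest first]: 50 @ $15.75 + 107 @ $15.00 = $2,392.50
Dec 7, 134 sold [FIFO — oldest first]: 53 @ $15.00 + 81 @ $14.40 = $1,961.40
Dec 9, 248 sold [FIFO — oldest first]: 187 @ $14.40 + 61 @ $10.80 = $3,351.60
Dec 12, 614 sold [FIFO — oldest first]: 208 @ $10.80 + 295 @ $14.10 + 111 @ $9.85 = $7,499.25
Total COGS = $2,392.50 + $1,961.40 + $3,351.60 + $7,499.25 = $15,204.75
Ending inventory: 265 @ $9.85 = $2,610.25

265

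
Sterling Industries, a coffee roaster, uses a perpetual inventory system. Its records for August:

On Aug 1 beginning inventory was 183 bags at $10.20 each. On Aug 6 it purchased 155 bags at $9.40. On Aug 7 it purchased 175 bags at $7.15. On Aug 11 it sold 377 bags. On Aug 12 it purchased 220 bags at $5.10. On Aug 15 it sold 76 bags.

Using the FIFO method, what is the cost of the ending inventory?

Aug 11, 377 sold [FIFO — oldest first]: 183 @ $10.20 + 155 @ $9.40 + 39 @ $7.15 = $3,602.45
Aug 15, 76 sold [FIFO — oldest first]: 76 @ $7.15 = $543.40
Total COGS = $3,602.45 + $543.40 = $4,145.85
Ending inventory: 60 @ $7.15 + 220 @ $5.10 = $1,551.00
Check: goods available $5,696.85 = COGS $4,145.85 + ending $1,551.00

Ending inventory = $1,551.00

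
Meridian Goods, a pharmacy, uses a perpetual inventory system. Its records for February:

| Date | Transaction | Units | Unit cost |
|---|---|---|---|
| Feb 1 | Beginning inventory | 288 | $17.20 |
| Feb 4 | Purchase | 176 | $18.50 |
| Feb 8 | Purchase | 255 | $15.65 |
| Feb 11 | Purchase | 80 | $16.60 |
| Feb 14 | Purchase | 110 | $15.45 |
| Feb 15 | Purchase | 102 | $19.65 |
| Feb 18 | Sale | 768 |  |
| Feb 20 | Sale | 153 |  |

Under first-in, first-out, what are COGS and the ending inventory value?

Feb 18, 768 sold [FIFO — oldest first]: 288 @ $17.20 + 176 @ $18.50 + 255 @ $15.65 + 49 @ $16.60 = $13,013.75
Feb 20, 153 sold [FIFO — oldest first]: 31 @ $16.60 + 110 @ $15.45 + 12 @ $19.65 = $2,449.90
Total COGS = $13,013.75 + $2,449.90 = $15,463.65
Ending inventory: 90 @ $19.65 = $1,768.50

COGS = $15,463.65; ending inventory = $1,768.50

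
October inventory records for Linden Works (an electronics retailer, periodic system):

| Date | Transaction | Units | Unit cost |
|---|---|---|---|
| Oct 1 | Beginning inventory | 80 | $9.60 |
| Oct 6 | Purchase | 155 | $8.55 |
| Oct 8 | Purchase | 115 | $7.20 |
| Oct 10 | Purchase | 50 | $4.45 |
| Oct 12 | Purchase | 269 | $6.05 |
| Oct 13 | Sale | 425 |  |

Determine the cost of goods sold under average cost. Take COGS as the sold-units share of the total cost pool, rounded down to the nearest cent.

Oct 13, sell 425: 425/669 × $4,771.20 → $3,031.03
Ending inventory (cost pool remaining) = $1,740.17

COGS = $3,031.03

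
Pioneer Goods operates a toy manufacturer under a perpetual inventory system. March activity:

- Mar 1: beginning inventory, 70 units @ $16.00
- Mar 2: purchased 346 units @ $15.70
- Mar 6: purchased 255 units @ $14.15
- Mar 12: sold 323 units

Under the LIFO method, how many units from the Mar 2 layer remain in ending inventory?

278

Mar 12, 323 sold [LIFO — newest first]: 255 @ $14.15 + 68 @ $15.70 = $4,675.85
Ending inventory: 70 @ $16.00 + 278 @ $15.70 = $5,484.60
Check: goods available $10,160.45 = COGS $4,675.85 + ending $5,484.60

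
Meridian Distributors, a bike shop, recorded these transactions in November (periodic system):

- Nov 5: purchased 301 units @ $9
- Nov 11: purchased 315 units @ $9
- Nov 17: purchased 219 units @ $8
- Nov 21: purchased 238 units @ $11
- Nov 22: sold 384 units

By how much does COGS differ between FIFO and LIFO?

FIFO COGS: 301 @ $9 + 83 @ $9 = $3,456
LIFO COGS: 238 @ $11 + 146 @ $8 = $3,786
Difference = |$3,456 − $3,786| = $330

$330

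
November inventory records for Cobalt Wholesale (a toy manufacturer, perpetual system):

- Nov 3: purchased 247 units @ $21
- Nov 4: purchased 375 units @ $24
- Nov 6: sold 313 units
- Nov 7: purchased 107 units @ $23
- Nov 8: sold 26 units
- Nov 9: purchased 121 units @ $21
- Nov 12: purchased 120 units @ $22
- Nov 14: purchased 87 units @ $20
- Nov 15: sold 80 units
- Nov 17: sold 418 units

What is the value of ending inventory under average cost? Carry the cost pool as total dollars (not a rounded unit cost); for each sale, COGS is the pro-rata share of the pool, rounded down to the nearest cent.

After Nov 3: 247 on hand, pool $5,187.00 (≈ $21.0000 each)
After Nov 4: 622 on hand, pool $14,187.00 (≈ $22.8087 each)
Nov 6, sell 313: 313/622 × $14,187.00 → $7,139.11
After Nov 7: 416 on hand, pool $9,508.89 (≈ $22.8579 each)
Nov 8, sell 26: 26/416 × $9,508.89 → $594.30
After Nov 9: 511 on hand, pool $11,455.59 (≈ $22.4180 each)
After Nov 12: 631 on hand, pool $14,095.59 (≈ $22.3385 each)
After Nov 14: 718 on hand, pool $15,835.59 (≈ $22.0551 each)
Nov 15, sell 80: 80/718 × $15,835.59 → $1,764.41
Nov 17, sell 418: 418/638 × $14,071.18 → $9,219.04
Total COGS = $7,139.11 + $594.30 + $1,764.41 + $9,219.04 = $18,716.86
Ending inventory (cost pool remaining) = $4,852.14

Ending inventory = $4,852.14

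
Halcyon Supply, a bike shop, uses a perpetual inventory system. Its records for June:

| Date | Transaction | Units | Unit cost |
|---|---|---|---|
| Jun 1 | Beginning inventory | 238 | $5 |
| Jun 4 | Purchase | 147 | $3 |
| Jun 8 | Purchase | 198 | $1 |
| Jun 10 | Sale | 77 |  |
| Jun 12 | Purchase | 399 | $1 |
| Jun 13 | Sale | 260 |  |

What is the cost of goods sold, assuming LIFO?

Jun 10, 77 sold [LIFO — newest first]: 77 @ $1 = $77
Jun 13, 260 sold [LIFO — newest first]: 260 @ $1 = $260
Total COGS = $77 + $260 = $337
Ending inventory: 238 @ $5 + 147 @ $3 + 121 @ $1 + 139 @ $1 = $1,891
Check: goods available $2,228 = COGS $337 + ending $1,891

COGS = $337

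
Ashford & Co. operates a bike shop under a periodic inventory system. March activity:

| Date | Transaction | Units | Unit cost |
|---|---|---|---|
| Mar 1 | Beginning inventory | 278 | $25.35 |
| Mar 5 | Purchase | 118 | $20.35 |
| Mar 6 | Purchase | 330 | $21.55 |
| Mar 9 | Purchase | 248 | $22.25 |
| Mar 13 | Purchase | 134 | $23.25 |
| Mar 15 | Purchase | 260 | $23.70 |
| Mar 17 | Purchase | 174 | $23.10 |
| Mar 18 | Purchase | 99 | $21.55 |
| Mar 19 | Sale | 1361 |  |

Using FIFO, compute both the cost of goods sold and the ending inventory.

Mar 19, 1361 sold [FIFO — oldest first]: 278 @ $25.35 + 118 @ $20.35 + 330 @ $21.55 + 248 @ $22.25 + 134 @ $23.25 + 253 @ $23.70 = $31,189.70
Ending inventory: 7 @ $23.70 + 174 @ $23.10 + 99 @ $21.55 = $6,318.75

COGS = $31,189.70; ending inventory = $6,318.75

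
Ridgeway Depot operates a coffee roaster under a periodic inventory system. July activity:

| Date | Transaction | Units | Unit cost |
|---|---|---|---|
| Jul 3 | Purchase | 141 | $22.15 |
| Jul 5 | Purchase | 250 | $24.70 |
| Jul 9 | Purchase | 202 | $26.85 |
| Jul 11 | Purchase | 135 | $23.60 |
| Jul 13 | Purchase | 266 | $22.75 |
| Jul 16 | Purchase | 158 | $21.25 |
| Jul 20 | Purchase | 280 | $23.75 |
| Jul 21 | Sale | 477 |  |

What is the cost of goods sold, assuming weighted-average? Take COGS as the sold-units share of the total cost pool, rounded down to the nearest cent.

COGS = $11,314.37

Jul 21, sell 477: 477/1432 × $33,966.85 → $11,314.37
Ending inventory (cost pool remaining) = $22,652.48
Check: goods available $33,966.85 = COGS $11,314.37 + ending $22,652.48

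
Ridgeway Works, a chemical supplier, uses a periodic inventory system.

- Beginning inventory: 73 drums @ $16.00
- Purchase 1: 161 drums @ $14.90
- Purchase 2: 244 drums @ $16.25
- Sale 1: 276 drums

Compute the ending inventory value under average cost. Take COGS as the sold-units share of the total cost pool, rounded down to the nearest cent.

Ending inventory = $3,182.94

Sale 1, sell 276: 276/478 × $7,531.90 → $4,348.96
Ending inventory (cost pool remaining) = $3,182.94
Check: goods available $7,531.90 = COGS $4,348.96 + ending $3,182.94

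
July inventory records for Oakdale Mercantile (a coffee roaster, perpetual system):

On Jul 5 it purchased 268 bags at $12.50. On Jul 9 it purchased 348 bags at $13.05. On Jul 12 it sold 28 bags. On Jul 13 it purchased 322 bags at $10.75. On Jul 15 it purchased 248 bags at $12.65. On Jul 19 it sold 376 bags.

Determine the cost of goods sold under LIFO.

Jul 12, 28 sold [LIFO — newest first]: 28 @ $13.05 = $365.40
Jul 19, 376 sold [LIFO — newest first]: 248 @ $12.65 + 128 @ $10.75 = $4,513.20
Total COGS = $365.40 + $4,513.20 = $4,878.60
Ending inventory: 268 @ $12.50 + 320 @ $13.05 + 194 @ $10.75 = $9,611.50

COGS = $4,878.60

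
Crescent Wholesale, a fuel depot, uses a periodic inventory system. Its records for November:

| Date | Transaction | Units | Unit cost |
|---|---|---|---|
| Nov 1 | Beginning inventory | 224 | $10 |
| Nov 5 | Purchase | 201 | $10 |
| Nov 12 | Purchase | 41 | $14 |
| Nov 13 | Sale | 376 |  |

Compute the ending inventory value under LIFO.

Nov 13, 376 sold [LIFO — newest first]: 41 @ $14 + 201 @ $10 + 134 @ $10 = $3,924
Ending inventory: 90 @ $10 = $900

Ending inventory = $900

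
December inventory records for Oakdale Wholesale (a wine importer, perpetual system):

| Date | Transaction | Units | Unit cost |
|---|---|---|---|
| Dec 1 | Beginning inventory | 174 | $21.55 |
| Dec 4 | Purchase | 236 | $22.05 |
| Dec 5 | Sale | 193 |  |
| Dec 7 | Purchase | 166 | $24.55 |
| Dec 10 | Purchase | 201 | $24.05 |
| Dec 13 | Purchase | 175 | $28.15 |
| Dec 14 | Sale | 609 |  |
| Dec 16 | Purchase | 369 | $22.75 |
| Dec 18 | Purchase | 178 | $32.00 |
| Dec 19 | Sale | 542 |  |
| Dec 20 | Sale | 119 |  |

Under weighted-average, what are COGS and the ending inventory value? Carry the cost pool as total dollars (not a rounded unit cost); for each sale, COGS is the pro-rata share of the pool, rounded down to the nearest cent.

COGS = $35,962.46; ending inventory = $917.39

After Dec 1: 174 on hand, pool $3,749.70 (≈ $21.5500 each)
After Dec 4: 410 on hand, pool $8,953.50 (≈ $21.8378 each)
Dec 5, sell 193: 193/410 × $8,953.50 → $4,214.69
After Dec 7: 383 on hand, pool $8,814.11 (≈ $23.0133 each)
After Dec 10: 584 on hand, pool $13,648.16 (≈ $23.3701 each)
After Dec 13: 759 on hand, pool $18,574.41 (≈ $24.4722 each)
Dec 14, sell 609: 609/759 × $18,574.41 → $14,903.57
After Dec 16: 519 on hand, pool $12,065.59 (≈ $23.2478 each)
After Dec 18: 697 on hand, pool $17,761.59 (≈ $25.4829 each)
Dec 19, sell 542: 542/697 × $17,761.59 → $13,811.73
Dec 20, sell 119: 119/155 × $3,949.86 → $3,032.47
Total COGS = $4,214.69 + $14,903.57 + $13,811.73 + $3,032.47 = $35,962.46
Ending inventory (cost pool remaining) = $917.39
Check: goods available $36,879.85 = COGS $35,962.46 + ending $917.39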